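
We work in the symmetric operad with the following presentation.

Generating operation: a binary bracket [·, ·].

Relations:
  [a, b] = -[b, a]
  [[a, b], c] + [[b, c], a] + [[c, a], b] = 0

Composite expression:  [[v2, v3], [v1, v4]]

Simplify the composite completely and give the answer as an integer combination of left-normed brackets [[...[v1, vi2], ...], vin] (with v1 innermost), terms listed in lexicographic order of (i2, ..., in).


-[[[v1, v4], v2], v3] + [[[v1, v4], v3], v2]


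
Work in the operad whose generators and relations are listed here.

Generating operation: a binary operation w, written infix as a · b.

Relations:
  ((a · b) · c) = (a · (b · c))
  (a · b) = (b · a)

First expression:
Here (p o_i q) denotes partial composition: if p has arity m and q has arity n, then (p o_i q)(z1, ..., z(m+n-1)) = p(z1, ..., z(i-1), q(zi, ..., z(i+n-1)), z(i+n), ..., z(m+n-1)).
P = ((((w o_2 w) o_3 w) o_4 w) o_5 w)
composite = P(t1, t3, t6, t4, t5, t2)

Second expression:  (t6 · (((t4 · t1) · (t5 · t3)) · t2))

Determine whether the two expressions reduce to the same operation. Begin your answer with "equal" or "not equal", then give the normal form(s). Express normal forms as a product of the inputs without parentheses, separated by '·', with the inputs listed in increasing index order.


In normal form, the first expression is t1 · t2 · t3 · t4 · t5 · t6
In normal form, the second expression is t1 · t2 · t3 · t4 · t5 · t6
Same normal form: equal.

equal; both compose to t1 · t2 · t3 · t4 · t5 · t6


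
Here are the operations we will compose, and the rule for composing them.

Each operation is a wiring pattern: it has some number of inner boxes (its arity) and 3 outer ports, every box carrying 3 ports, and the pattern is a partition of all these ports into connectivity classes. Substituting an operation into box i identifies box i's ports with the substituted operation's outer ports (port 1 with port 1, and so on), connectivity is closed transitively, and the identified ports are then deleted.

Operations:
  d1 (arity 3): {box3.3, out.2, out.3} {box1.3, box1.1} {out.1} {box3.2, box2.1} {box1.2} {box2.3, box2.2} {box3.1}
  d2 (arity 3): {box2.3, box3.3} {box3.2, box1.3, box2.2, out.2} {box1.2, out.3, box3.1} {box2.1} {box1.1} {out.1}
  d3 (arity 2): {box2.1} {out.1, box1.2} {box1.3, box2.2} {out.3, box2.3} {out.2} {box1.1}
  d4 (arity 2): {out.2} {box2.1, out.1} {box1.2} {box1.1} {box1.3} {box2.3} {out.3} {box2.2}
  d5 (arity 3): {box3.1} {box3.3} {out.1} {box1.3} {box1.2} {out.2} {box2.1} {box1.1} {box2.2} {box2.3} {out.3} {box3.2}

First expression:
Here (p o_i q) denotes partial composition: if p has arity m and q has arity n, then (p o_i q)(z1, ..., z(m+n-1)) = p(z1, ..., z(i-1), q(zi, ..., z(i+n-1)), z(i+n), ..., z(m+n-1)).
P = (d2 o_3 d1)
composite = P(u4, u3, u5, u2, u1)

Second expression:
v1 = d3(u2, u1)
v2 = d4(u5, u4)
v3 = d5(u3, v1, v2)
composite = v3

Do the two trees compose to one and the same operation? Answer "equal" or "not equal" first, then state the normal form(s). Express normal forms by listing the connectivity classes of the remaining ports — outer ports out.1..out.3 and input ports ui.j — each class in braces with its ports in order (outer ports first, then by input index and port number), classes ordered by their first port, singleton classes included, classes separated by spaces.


not equal: they reduce to {out.1} {out.2, u1.3, u3.2, u3.3, u4.3} {out.3, u4.2} {u1.1} {u1.2, u2.1} {u2.2, u2.3} {u3.1} {u4.1} {u5.1, u5.3} {u5.2} and {out.1} {out.2} {out.3} {u1.1} {u1.2, u2.3} {u1.3} {u2.1} {u2.2} {u3.1} {u3.2} {u3.3} {u4.1} {u4.2} {u4.3} {u5.1} {u5.2} {u5.3}

In normal form, the first expression is {out.1} {out.2, u1.3, u3.2, u3.3, u4.3} {out.3, u4.2} {u1.1} {u1.2, u2.1} {u2.2, u2.3} {u3.1} {u4.1} {u5.1, u5.3} {u5.2}
In normal form, the second expression is {out.1} {out.2} {out.3} {u1.1} {u1.2, u2.3} {u1.3} {u2.1} {u2.2} {u3.1} {u3.2} {u3.3} {u4.1} {u4.2} {u4.3} {u5.1} {u5.2} {u5.3}
The forms do not match — not equal.


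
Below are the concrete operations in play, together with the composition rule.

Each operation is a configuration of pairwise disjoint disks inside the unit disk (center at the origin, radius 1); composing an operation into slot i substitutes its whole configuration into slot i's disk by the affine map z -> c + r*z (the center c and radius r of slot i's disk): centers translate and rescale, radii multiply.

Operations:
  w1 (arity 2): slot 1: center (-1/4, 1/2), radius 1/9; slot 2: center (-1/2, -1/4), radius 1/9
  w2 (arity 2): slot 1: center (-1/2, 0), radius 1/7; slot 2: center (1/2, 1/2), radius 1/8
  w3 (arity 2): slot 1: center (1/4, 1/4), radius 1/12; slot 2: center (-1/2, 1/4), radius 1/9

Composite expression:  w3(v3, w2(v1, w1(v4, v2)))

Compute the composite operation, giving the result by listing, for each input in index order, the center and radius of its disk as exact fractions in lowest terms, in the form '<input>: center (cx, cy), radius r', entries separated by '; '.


v1: center (-5/9, 1/4), radius 1/63; v2: center (-65/144, 29/96), radius 1/648; v3: center (1/4, 1/4), radius 1/12; v4: center (-43/96, 5/16), radius 1/648

Follow each v-input down from w3: c' goes to c + r*c', radius to r*r'.
v3 passes through 1 substitution, ending at center (1/4, 1/4), radius 1/12
v1 passes through 2 substitutions, ending at center (-5/9, 1/4), radius 1/63
v4 passes through 3 substitutions, ending at center (-43/96, 5/16), radius 1/648
v2 passes through 3 substitutions, ending at center (-65/144, 29/96), radius 1/648


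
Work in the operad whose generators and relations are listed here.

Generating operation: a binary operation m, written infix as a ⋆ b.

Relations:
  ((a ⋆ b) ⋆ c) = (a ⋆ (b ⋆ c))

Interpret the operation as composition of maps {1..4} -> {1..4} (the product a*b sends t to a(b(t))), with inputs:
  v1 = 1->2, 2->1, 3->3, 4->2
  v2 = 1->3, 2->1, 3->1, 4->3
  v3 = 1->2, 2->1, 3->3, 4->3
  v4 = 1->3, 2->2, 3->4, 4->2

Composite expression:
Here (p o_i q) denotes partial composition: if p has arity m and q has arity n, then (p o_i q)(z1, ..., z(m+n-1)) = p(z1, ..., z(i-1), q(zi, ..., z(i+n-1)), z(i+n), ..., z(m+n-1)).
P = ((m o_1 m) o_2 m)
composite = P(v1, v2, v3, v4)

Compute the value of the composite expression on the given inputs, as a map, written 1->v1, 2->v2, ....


1->2, 2->3, 3->2, 4->3

(v2 ⋆ v3) = 1->1, 2->3, 3->1, 4->1
(v1 ⋆ (v2 ⋆ v3)) = 1->2, 2->3, 3->2, 4->2
((v1 ⋆ (v2 ⋆ v3)) ⋆ v4) = 1->2, 2->3, 3->2, 4->3


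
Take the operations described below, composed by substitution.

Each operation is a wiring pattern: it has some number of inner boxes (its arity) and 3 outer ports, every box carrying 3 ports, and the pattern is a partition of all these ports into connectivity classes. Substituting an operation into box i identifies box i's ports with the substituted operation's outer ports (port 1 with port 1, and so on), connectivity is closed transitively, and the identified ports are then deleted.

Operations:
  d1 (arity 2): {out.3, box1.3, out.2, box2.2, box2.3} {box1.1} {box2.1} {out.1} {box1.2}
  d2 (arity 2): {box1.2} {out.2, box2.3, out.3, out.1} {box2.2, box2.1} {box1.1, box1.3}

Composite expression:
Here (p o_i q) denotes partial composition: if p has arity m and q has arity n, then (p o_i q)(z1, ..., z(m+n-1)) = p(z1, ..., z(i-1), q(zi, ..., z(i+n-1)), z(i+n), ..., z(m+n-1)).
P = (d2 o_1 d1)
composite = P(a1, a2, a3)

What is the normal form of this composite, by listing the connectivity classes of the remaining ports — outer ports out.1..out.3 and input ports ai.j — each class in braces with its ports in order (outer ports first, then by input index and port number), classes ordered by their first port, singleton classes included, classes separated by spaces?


{out.1, out.2, out.3, a3.3} {a1.1} {a1.2} {a1.3, a2.2, a2.3} {a2.1} {a3.1, a3.2}

After gluing at d2, chains via deleted ports link the a-ports.
the subtree at d1 composes to {out.1} {out.2, out.3, a1.3, a2.2, a2.3} {a1.1} {a1.2} {a2.1} on (a1, a2); out.j = own outer ports
the subtree at d2 composes to {out.1, out.2, out.3, a3.3} {a1.1} {a1.2} {a1.3, a2.2, a2.3} {a2.1} {a3.1, a3.2} on (a1, a2, a3); out.j = own outer ports


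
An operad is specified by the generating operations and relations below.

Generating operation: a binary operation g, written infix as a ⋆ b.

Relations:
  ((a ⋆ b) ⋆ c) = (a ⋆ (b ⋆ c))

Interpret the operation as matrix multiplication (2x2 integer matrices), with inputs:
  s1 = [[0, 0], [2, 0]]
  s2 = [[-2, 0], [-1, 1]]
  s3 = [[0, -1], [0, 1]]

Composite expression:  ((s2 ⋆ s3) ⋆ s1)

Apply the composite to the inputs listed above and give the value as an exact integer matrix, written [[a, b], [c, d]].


[[4, 0], [4, 0]]

(s2 ⋆ s3) = [[0, 2], [0, 2]]
((s2 ⋆ s3) ⋆ s1) = [[4, 0], [4, 0]]


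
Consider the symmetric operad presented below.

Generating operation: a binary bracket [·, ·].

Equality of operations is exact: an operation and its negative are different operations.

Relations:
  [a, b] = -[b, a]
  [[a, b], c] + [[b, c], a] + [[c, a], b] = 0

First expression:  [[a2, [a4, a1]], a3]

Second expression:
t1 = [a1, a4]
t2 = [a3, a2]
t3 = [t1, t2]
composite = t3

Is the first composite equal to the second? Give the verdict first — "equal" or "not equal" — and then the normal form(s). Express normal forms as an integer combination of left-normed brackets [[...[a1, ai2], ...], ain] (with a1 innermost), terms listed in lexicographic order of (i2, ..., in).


not equal; first: [[[a1, a4], a2], a3]; second: -[[[a1, a4], a2], a3] + [[[a1, a4], a3], a2]

Reducing the first expression gives [[[a1, a4], a2], a3]
Reducing the second expression gives -[[[a1, a4], a2], a3] + [[[a1, a4], a3], a2]
No match — not equal.


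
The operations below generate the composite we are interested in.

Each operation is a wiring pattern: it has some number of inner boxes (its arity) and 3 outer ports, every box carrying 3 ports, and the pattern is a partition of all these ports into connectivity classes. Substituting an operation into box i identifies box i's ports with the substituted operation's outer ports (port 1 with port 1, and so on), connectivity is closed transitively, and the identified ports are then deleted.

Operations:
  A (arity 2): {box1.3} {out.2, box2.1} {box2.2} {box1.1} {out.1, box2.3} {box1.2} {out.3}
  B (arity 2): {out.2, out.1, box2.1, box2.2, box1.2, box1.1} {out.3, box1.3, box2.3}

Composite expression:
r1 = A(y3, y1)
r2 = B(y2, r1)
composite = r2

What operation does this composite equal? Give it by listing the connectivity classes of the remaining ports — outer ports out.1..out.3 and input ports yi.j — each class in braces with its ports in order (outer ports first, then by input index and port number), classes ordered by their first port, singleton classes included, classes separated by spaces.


{out.1, out.2, y1.1, y1.3, y2.1, y2.2} {out.3, y2.3} {y1.2} {y3.1} {y3.2} {y3.3}

Substituting into B glues patterns; closure does the rest.
composing A on (y3, y1), with out.j its own outer ports: {out.1, y1.3} {out.2, y1.1} {out.3} {y1.2} {y3.1} {y3.2} {y3.3}
composing B on (y2, y3, y1), with out.j its own outer ports: {out.1, out.2, y1.1, y1.3, y2.1, y2.2} {out.3, y2.3} {y1.2} {y3.1} {y3.2} {y3.3}


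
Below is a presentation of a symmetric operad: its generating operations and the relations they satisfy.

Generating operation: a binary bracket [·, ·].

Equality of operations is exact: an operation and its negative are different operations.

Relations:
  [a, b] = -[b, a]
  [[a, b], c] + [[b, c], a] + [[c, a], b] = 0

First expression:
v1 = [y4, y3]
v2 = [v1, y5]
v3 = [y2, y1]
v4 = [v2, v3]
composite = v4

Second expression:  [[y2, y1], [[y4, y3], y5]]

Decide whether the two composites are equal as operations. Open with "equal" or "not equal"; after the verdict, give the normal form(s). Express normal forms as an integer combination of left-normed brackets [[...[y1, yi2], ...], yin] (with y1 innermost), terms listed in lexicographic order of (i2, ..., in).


not equal — first -[[[[y1, y2], y3], y4], y5] + [[[[y1, y2], y4], y3], y5] + [[[[y1, y2], y5], y3], y4] - [[[[y1, y2], y5], y4], y3], second [[[[y1, y2], y3], y4], y5] - [[[[y1, y2], y4], y3], y5] - [[[[y1, y2], y5], y3], y4] + [[[[y1, y2], y5], y4], y3]

The first expression, normalized: -[[[[y1, y2], y3], y4], y5] + [[[[y1, y2], y4], y3], y5] + [[[[y1, y2], y5], y3], y4] - [[[[y1, y2], y5], y4], y3]
The second expression, normalized: [[[[y1, y2], y3], y4], y5] - [[[[y1, y2], y4], y3], y5] - [[[[y1, y2], y5], y3], y4] + [[[[y1, y2], y5], y4], y3]
Different reductions; not equal.


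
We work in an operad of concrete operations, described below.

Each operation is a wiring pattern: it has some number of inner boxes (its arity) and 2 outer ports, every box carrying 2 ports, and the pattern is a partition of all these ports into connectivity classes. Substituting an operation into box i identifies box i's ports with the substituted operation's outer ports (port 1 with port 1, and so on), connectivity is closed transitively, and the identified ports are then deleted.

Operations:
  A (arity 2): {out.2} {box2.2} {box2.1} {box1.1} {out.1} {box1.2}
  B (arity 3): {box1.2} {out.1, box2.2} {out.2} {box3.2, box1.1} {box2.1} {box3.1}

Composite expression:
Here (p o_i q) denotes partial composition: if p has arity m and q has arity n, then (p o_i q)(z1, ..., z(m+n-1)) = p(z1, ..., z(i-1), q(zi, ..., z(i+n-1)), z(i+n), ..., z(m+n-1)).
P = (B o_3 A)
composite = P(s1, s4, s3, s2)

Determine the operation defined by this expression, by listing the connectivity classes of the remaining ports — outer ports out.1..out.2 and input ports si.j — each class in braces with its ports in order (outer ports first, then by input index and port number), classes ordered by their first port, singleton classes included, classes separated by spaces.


{out.1, s4.2} {out.2} {s1.1} {s1.2} {s2.1} {s2.2} {s3.1} {s3.2} {s4.1}


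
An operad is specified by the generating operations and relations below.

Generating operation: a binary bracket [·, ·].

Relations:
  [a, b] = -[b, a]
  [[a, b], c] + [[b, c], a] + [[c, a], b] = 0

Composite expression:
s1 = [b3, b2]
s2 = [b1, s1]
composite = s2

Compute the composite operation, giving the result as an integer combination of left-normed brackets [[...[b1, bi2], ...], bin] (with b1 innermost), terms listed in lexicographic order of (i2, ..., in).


-[[b1, b2], b3] + [[b1, b3], b2]

Left-normed coefficients sit on the b1-initial expansion words.
Composite bracket: [b1, [b3, b2]]
Under [a, b] = ab - ba we get 4 signed associative words (2^2 = 4).
Only words starting with b1 matter:
  the word b1b2b3 carries sign -1 and contributes -[[b1, b2], b3]
  the word b1b3b2 carries sign +1 and contributes +[[b1, b3], b2]


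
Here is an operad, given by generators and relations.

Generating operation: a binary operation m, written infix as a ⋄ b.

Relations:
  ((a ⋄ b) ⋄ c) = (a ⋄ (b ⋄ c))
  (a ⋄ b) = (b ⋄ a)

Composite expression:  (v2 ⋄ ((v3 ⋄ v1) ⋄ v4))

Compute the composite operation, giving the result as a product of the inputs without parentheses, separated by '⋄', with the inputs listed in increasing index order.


v1 ⋄ v2 ⋄ v3 ⋄ v4

Both nesting and order wash out for m; what remains is which v's occur.
(v3 ⋄ v1) unparenthesizes to v3 ⋄ v1
((v3 ⋄ v1) ⋄ v4) unparenthesizes to v3 ⋄ v1 ⋄ v4
(v2 ⋄ ((v3 ⋄ v1) ⋄ v4)) unparenthesizes to v2 ⋄ v3 ⋄ v1 ⋄ v4
rearranged into index order: v1 ⋄ v2 ⋄ v3 ⋄ v4


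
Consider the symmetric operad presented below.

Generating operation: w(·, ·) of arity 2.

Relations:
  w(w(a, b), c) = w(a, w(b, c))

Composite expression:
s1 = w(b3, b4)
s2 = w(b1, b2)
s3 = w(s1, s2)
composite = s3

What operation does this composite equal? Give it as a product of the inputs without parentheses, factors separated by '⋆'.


Key point: w is associative — brackets drop, the b-order remains.
w(b3, b4) collapses to b3 ⋆ b4
w(b1, b2) collapses to b1 ⋆ b2
w(w(b3, b4), w(b1, b2)) collapses to b3 ⋆ b4 ⋆ b1 ⋆ b2

b3 ⋆ b4 ⋆ b1 ⋆ b2


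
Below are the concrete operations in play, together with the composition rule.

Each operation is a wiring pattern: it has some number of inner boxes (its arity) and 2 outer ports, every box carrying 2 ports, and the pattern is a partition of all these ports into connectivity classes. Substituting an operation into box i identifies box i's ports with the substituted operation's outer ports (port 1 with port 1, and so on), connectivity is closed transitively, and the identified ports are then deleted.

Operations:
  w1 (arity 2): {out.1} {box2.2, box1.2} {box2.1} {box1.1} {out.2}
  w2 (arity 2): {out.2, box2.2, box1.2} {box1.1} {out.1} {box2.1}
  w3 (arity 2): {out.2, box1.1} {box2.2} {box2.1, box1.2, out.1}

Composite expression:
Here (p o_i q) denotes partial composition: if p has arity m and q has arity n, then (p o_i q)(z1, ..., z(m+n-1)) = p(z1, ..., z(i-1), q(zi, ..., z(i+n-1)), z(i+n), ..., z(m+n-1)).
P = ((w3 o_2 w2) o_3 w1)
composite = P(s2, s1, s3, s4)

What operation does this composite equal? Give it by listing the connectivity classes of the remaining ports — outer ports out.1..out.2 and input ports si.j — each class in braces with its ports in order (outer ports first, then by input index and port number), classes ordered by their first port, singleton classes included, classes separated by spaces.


{out.1, s2.2} {out.2, s2.1} {s1.1} {s1.2} {s3.1} {s3.2, s4.2} {s4.1}

Treat the ports identified at w3 as solder joints: merge, then drop.
the subtree at w1 composes to {out.1} {out.2} {s3.1} {s3.2, s4.2} {s4.1} on (s3, s4); out.j = own outer ports
the subtree at w2 composes to {out.1} {out.2, s1.2} {s1.1} {s3.1} {s3.2, s4.2} {s4.1} on (s1, s3, s4); out.j = own outer ports
the subtree at w3 composes to {out.1, s2.2} {out.2, s2.1} {s1.1} {s1.2} {s3.1} {s3.2, s4.2} {s4.1} on (s2, s1, s3, s4); out.j = own outer ports


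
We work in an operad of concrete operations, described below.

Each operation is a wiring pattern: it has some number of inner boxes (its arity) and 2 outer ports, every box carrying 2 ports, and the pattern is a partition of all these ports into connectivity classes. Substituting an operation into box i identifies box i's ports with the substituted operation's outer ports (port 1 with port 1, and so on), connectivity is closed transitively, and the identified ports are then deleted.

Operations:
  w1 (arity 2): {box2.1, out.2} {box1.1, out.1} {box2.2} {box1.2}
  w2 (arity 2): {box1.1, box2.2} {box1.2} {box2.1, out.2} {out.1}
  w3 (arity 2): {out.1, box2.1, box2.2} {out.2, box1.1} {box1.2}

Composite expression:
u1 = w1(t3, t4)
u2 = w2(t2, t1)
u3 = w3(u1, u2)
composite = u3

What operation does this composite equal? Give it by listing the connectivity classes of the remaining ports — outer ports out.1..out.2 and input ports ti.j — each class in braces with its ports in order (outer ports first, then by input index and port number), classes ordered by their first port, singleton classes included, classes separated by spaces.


{out.1, t1.1} {out.2, t3.1} {t1.2, t2.1} {t2.2} {t3.2} {t4.1} {t4.2}

Substituting into w3 glues patterns; closure does the rest.
through w1, on inputs (t3, t4): {out.1, t3.1} {out.2, t4.1} {t3.2} {t4.2} (out.j = stage outer ports)
through w2, on inputs (t2, t1): {out.1} {out.2, t1.1} {t1.2, t2.1} {t2.2} (out.j = stage outer ports)
through w3, on inputs (t3, t4, t2, t1): {out.1, t1.1} {out.2, t3.1} {t1.2, t2.1} {t2.2} {t3.2} {t4.1} {t4.2} (out.j = stage outer ports)


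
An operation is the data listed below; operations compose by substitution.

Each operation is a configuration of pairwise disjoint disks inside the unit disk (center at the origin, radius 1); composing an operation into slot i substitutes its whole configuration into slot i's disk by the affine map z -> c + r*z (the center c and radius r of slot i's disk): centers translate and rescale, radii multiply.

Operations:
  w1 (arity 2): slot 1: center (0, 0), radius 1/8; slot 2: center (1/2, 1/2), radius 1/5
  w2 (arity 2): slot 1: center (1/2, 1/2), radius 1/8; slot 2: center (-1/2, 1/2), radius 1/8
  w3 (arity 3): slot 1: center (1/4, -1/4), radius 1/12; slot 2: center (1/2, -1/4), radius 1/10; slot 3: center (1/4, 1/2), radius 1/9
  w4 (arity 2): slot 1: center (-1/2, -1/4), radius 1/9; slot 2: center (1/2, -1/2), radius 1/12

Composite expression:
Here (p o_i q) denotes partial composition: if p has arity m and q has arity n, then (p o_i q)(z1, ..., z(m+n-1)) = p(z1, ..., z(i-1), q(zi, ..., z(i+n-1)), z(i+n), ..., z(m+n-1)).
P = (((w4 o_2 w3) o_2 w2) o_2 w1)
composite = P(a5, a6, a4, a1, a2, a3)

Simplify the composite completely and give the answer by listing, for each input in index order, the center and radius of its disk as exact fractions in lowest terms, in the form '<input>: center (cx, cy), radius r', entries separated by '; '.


a1: center (149/288, -149/288), radius 1/1152; a2: center (13/24, -25/48), radius 1/120; a3: center (25/48, -11/24), radius 1/108; a4: center (403/768, -397/768), radius 1/5760; a5: center (-1/2, -1/4), radius 1/9; a6: center (151/288, -149/288), radius 1/9216

Follow each a-input down from w4: c' goes to c + r*c', radius to r*r'.
input a5: applying the 1 nested substitution gives center (-1/2, -1/4), radius 1/9
input a6: applying the 4 nested substitutions gives center (151/288, -149/288), radius 1/9216
input a4: applying the 4 nested substitutions gives center (403/768, -397/768), radius 1/5760
input a1: applying the 3 nested substitutions gives center (149/288, -149/288), radius 1/1152
input a2: applying the 2 nested substitutions gives center (13/24, -25/48), radius 1/120
input a3: applying the 2 nested substitutions gives center (25/48, -11/24), radius 1/108


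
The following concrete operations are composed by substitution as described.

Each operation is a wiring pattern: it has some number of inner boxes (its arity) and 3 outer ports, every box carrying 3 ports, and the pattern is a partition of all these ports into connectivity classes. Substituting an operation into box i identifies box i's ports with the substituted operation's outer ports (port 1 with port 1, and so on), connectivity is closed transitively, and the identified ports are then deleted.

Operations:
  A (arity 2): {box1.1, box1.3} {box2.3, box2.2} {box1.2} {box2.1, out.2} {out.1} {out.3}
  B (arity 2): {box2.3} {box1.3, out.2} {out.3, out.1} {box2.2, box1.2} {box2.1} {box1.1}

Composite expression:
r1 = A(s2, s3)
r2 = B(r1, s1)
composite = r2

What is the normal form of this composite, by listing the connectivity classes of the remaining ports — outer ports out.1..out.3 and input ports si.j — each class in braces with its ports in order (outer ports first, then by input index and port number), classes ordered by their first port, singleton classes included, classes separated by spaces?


{out.1, out.3} {out.2} {s1.1} {s1.2, s3.1} {s1.3} {s2.1, s2.3} {s2.2} {s3.2, s3.3}


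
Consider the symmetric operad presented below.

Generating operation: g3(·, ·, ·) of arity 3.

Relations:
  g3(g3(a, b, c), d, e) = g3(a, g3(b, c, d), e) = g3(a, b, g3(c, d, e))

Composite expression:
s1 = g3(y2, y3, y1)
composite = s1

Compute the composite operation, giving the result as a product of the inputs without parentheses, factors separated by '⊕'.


Every regrouping of g3 is equal, so read the y-inputs in written order.
g3(y2, y3, y1) collapses to y2 ⊕ y3 ⊕ y1

y2 ⊕ y3 ⊕ y1


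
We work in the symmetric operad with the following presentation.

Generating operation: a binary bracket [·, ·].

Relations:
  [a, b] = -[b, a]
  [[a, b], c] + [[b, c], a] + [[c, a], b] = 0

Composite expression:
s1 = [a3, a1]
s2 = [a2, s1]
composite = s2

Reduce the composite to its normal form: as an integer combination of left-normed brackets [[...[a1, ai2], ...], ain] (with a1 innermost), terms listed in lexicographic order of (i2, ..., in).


[[a1, a3], a2]

Skip Jacobi rewriting: expand, keep a1-initial words, read off terms.
Composite bracket: [a2, [a3, a1]]
The bracket unfolds into 4 signed words via [a, b] = ab - ba (2^2 = 4).
Coefficients come from the a1-initial words:
  sign of a1a3a2 is +1, so it contributes +[[a1, a3], a2]


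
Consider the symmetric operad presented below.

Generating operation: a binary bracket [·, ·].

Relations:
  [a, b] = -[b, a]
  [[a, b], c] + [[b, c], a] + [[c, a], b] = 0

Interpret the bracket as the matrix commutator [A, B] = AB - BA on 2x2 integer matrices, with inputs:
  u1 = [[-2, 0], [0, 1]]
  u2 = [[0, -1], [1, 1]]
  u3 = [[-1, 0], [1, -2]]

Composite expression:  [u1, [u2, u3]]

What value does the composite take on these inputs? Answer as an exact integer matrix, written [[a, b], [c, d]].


[[0, -3], [6, 0]]

[u2, u3] = [[-1, 1], [2, 1]]
[u1, [u2, u3]] = [[0, -3], [6, 0]]


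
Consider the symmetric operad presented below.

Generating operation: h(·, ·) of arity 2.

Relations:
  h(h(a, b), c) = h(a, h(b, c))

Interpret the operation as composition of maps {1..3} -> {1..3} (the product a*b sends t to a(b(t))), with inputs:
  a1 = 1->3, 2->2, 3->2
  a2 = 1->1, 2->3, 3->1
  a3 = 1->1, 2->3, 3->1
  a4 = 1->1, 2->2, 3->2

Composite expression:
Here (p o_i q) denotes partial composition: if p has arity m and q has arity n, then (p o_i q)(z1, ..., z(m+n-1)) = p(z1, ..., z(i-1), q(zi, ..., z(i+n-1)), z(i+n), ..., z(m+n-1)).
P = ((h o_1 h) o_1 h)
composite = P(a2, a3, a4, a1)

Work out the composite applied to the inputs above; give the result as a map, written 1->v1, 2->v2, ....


1->1, 2->1, 3->1

h(a2, a3) = 1->1, 2->1, 3->1
h(h(a2, a3), a4) = 1->1, 2->1, 3->1
h(h(h(a2, a3), a4), a1) = 1->1, 2->1, 3->1


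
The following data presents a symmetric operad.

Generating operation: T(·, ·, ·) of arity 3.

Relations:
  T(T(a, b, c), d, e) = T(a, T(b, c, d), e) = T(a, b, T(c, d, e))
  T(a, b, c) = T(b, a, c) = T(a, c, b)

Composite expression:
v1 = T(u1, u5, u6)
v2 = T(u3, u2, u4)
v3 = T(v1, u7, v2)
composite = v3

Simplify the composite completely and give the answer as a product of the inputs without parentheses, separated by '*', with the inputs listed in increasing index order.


u1 * u2 * u3 * u4 * u5 * u6 * u7

Both nesting and order wash out for T; what remains is which u's occur.
T(u1, u5, u6) spells out as u1 * u5 * u6
T(u3, u2, u4) spells out as u3 * u2 * u4
T(T(u1, u5, u6), u7, T(u3, u2, u4)) spells out as u1 * u5 * u6 * u7 * u3 * u2 * u4
reordering the factors by index: u1 * u2 * u3 * u4 * u5 * u6 * u7


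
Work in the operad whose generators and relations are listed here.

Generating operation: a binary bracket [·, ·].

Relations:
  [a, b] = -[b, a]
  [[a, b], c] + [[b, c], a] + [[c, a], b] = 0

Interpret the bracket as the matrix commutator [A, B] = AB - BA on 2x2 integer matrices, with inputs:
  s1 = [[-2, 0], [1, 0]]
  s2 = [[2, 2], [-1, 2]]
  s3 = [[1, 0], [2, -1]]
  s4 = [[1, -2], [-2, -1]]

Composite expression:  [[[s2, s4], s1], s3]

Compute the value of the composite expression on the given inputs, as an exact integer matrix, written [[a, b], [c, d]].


[s2, s4] = [[-6, -4], [-2, 6]]
[[s2, s4], s1] = [[-4, -8], [16, 4]]
[[[s2, s4], s1], s3] = [[-16, 16], [48, 16]]

[[-16, 16], [48, 16]]


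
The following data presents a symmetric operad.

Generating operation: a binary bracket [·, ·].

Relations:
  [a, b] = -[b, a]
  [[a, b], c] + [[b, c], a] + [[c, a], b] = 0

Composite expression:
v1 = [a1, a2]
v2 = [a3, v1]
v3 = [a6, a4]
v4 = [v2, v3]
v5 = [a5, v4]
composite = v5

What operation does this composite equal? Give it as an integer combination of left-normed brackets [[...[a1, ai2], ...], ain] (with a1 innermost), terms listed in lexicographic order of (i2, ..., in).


-[[[[[a1, a2], a3], a4], a6], a5] + [[[[[a1, a2], a3], a6], a4], a5]

Skip Jacobi rewriting: expand, keep a1-initial words, read off terms.
Composite bracket: [a5, [[a3, [a1, a2]], [a6, a4]]]
Full expansion: 32 signed words from ab - ba (2^5 = 32).
The a1-initial words carry the normal form:
  the word a1a2a3a4a6a5 carries sign -1 and contributes -[[[[[a1, a2], a3], a4], a6], a5]
  the word a1a2a3a6a4a5 carries sign +1 and contributes +[[[[[a1, a2], a3], a6], a4], a5]


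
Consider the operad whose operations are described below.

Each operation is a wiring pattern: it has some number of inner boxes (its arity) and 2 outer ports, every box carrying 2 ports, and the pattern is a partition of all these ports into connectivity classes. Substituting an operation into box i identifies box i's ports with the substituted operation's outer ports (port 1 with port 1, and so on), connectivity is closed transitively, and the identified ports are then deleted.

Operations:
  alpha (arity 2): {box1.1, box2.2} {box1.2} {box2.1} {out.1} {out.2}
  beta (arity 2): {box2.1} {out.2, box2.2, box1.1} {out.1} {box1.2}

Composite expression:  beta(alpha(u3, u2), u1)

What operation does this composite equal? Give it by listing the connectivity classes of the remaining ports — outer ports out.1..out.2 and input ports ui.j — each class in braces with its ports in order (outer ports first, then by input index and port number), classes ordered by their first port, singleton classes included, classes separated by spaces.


Substituting into beta glues patterns; closure does the rest.
stage alpha: inputs (u3, u2), connectivity {out.1} {out.2} {u2.1} {u2.2, u3.1} {u3.2}, out.j its boundary
stage beta: inputs (u3, u2, u1), connectivity {out.1} {out.2, u1.2} {u1.1} {u2.1} {u2.2, u3.1} {u3.2}, out.j its boundary

{out.1} {out.2, u1.2} {u1.1} {u2.1} {u2.2, u3.1} {u3.2}


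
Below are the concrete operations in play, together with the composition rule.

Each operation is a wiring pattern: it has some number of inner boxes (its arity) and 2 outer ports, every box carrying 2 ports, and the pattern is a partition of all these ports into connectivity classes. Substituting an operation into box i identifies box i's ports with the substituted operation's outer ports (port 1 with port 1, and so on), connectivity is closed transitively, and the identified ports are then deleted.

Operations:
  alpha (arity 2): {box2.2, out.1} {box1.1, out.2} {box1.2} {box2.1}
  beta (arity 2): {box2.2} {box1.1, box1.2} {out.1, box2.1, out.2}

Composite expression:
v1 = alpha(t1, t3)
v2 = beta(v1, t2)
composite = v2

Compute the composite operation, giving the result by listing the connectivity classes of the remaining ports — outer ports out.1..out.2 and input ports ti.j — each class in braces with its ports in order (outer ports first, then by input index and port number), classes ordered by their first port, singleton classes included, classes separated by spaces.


{out.1, out.2, t2.1} {t1.1, t3.2} {t1.2} {t2.2} {t3.1}


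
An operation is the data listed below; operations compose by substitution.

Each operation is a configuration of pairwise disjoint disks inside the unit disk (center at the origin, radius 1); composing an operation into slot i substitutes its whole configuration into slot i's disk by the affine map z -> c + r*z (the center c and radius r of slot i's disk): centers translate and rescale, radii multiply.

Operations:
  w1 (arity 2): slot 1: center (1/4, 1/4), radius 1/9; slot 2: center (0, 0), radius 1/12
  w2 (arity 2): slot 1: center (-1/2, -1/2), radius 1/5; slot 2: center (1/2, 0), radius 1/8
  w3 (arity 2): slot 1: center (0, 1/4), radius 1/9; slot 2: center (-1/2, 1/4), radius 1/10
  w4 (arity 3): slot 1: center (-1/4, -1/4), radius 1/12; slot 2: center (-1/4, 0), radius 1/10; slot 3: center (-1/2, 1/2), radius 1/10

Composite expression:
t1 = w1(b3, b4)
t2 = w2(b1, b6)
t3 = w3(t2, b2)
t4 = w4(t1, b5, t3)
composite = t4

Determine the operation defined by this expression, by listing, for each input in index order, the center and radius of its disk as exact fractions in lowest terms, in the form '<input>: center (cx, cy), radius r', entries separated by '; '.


Each b-disk chains the slot maps above it in w4; radii multiply.
b3: after 2 affine steps, its disk has center (-11/48, -11/48), radius 1/108
b4: after 2 affine steps, its disk has center (-1/4, -1/4), radius 1/144
b5: after 1 affine step, its disk has center (-1/4, 0), radius 1/10
b1: after 3 affine steps, its disk has center (-91/180, 187/360), radius 1/450
b6: after 3 affine steps, its disk has center (-89/180, 21/40), radius 1/720
b2: after 2 affine steps, its disk has center (-11/20, 21/40), radius 1/100

b1: center (-91/180, 187/360), radius 1/450; b2: center (-11/20, 21/40), radius 1/100; b3: center (-11/48, -11/48), radius 1/108; b4: center (-1/4, -1/4), radius 1/144; b5: center (-1/4, 0), radius 1/10; b6: center (-89/180, 21/40), radius 1/720


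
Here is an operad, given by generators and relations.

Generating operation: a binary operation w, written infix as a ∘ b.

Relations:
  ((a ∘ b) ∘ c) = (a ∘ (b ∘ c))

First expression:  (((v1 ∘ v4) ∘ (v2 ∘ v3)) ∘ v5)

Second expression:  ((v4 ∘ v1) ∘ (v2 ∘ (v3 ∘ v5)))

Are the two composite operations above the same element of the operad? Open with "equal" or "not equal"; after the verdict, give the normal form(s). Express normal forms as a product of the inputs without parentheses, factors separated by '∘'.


The first expression, normalized: v1 ∘ v4 ∘ v2 ∘ v3 ∘ v5
The second expression, normalized: v4 ∘ v1 ∘ v2 ∘ v3 ∘ v5
Distinct normal forms: not equal.

not equal; the first gives v1 ∘ v4 ∘ v2 ∘ v3 ∘ v5 and the second v4 ∘ v1 ∘ v2 ∘ v3 ∘ v5


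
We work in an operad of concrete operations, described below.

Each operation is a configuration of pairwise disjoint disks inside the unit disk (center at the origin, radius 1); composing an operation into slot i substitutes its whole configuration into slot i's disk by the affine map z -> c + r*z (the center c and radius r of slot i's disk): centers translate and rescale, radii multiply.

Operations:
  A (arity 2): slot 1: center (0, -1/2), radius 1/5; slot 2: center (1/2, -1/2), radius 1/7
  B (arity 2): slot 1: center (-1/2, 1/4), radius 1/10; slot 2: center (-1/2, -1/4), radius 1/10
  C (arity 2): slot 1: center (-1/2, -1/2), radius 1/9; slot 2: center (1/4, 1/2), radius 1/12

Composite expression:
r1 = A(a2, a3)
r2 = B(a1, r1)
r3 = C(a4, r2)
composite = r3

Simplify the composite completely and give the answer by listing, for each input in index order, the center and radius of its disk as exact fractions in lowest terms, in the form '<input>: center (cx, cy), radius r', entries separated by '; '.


a1: center (5/24, 25/48), radius 1/120; a2: center (5/24, 19/40), radius 1/600; a3: center (17/80, 19/40), radius 1/840; a4: center (-1/2, -1/2), radius 1/9


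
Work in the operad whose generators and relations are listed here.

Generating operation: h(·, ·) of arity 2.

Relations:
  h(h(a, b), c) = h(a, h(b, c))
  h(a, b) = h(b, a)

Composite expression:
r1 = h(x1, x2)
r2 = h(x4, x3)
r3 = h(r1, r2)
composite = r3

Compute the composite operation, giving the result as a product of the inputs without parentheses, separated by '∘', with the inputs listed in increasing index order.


x1 ∘ x2 ∘ x3 ∘ x4

Shape and order are irrelevant to h; the x-input set decides.
h(x1, x2) unparenthesizes to x1 ∘ x2
h(x4, x3) unparenthesizes to x4 ∘ x3
h(h(x1, x2), h(x4, x3)) unparenthesizes to x1 ∘ x2 ∘ x4 ∘ x3
commutativity sorts the factors: x1 ∘ x2 ∘ x3 ∘ x4


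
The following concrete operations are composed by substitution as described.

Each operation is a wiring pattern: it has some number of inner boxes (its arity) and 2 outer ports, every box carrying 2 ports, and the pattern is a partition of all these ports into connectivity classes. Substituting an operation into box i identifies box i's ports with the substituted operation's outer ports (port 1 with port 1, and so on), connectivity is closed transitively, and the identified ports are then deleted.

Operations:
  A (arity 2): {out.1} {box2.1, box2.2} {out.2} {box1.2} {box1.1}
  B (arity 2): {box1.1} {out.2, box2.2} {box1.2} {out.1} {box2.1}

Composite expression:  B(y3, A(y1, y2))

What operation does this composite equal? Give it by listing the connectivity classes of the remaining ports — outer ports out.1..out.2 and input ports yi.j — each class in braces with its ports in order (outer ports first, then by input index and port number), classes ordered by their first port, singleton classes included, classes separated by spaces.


After gluing at B, chains via deleted ports link the y-ports.
after A, the pattern on (y1, y2) reads {out.1} {out.2} {y1.1} {y1.2} {y2.1, y2.2} (out.j = its outer ports)
after B, the pattern on (y3, y1, y2) reads {out.1} {out.2} {y1.1} {y1.2} {y2.1, y2.2} {y3.1} {y3.2} (out.j = its outer ports)

{out.1} {out.2} {y1.1} {y1.2} {y2.1, y2.2} {y3.1} {y3.2}


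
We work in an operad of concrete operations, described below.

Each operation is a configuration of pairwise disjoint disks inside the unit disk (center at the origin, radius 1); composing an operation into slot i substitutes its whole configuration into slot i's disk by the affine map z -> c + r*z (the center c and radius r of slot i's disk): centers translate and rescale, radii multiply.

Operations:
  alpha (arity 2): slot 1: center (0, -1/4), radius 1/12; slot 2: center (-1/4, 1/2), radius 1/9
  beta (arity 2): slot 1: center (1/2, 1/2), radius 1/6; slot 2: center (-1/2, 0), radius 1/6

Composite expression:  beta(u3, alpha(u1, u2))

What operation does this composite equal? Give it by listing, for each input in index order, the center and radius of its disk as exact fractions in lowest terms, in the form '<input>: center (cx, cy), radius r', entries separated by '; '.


u1: center (-1/2, -1/24), radius 1/72; u2: center (-13/24, 1/12), radius 1/54; u3: center (1/2, 1/2), radius 1/6


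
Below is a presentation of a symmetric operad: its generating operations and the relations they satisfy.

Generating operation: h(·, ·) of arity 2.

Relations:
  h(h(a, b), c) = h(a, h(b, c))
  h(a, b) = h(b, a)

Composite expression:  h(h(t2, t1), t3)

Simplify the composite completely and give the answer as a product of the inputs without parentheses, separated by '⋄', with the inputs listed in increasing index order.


t1 ⋄ t2 ⋄ t3

Key point: h commutes, so take the t-inputs in any fixed order.
h(t2, t1) reduces to t2 ⋄ t1
h(h(t2, t1), t3) reduces to t2 ⋄ t1 ⋄ t3
putting the inputs in ascending order: t1 ⋄ t2 ⋄ t3


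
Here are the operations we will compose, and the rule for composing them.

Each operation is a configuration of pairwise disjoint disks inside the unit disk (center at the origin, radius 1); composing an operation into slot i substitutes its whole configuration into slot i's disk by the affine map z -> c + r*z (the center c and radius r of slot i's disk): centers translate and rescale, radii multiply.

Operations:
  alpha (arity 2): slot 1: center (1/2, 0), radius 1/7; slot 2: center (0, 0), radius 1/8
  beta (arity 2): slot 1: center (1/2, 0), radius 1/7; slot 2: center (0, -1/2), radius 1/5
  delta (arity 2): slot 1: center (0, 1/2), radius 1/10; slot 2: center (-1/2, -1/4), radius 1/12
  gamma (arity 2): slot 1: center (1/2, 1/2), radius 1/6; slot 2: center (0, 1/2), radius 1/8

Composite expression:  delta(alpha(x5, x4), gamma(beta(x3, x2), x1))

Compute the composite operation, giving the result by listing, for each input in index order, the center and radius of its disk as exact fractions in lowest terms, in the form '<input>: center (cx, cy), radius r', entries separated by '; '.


x1: center (-1/2, -5/24), radius 1/96; x2: center (-11/24, -31/144), radius 1/360; x3: center (-65/144, -5/24), radius 1/504; x4: center (0, 1/2), radius 1/80; x5: center (1/20, 1/2), radius 1/70

Nesting under delta composes maps z -> c + r*z down each x-path.
input x5: applying the 2 nested substitutions gives center (1/20, 1/2), radius 1/70
input x4: applying the 2 nested substitutions gives center (0, 1/2), radius 1/80
input x3: applying the 3 nested substitutions gives center (-65/144, -5/24), radius 1/504
input x2: applying the 3 nested substitutions gives center (-11/24, -31/144), radius 1/360
input x1: applying the 2 nested substitutions gives center (-1/2, -5/24), radius 1/96


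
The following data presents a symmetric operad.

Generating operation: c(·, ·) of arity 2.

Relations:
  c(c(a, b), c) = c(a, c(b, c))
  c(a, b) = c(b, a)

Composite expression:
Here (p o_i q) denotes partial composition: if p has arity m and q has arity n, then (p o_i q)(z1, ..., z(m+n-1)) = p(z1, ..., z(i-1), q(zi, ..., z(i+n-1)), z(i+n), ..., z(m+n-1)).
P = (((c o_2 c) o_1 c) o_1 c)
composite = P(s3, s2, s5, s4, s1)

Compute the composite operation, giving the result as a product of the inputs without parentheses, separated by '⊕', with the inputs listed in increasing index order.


With c associative and commutative, the s-input set is all that matters.
c(s3, s2) collapses to s3 ⊕ s2
c(c(s3, s2), s5) collapses to s3 ⊕ s2 ⊕ s5
c(s4, s1) collapses to s4 ⊕ s1
c(c(c(s3, s2), s5), c(s4, s1)) collapses to s3 ⊕ s2 ⊕ s5 ⊕ s4 ⊕ s1
sorting the factors by input index: s1 ⊕ s2 ⊕ s3 ⊕ s4 ⊕ s5

s1 ⊕ s2 ⊕ s3 ⊕ s4 ⊕ s5
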